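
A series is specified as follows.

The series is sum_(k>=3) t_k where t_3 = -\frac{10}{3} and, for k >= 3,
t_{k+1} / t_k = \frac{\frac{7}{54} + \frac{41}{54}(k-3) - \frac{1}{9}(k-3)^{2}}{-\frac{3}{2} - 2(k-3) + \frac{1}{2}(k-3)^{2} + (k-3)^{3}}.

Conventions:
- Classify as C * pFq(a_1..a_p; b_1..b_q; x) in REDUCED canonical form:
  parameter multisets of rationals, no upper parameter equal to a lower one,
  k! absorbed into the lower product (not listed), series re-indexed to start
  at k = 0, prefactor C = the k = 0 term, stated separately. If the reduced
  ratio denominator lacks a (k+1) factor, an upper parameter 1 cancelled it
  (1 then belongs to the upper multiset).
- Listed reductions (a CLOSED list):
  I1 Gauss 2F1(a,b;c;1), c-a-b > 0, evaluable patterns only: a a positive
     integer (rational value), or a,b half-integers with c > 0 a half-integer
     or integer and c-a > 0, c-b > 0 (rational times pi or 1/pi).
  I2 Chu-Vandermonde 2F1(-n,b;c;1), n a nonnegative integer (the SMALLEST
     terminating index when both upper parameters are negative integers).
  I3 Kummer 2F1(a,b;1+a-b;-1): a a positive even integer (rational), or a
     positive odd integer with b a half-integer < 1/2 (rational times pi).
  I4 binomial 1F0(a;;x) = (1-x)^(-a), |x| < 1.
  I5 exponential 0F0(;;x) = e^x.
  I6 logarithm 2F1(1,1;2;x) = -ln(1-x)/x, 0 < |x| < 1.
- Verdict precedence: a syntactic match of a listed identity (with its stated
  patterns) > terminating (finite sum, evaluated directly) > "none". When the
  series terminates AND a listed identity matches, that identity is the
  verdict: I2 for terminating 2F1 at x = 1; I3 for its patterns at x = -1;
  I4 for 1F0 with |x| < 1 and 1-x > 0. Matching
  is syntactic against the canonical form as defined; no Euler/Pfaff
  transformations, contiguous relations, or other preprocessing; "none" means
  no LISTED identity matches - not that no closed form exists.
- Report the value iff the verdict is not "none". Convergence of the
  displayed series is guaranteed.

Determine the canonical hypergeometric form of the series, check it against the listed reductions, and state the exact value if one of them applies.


Key observation: t_0 being -\frac{10}{3}, factor the ratio over Q (prefactor -10/3): negated roots = parameters.
Term ratio: r(k) = -\frac{1}{9} * (k-7) (k+\frac{1}{6}) / [(k-\frac{3}{2}) (k+1) (k+1)] ; factor over Q: parameters, x = -\frac{1}{9}, and C = -\frac{10}{3}.

Classification (C = -\frac{10}{3}): 2F2 with upper {-7, \frac{1}{6}}, lower {-\frac{3}{2}, 1}, argument x = -\frac{1}{9}. Verdict: terminating - upper parameter -7 makes this a finite sum (last index 7), evaluated exactly. Value: -\frac{1021375034287805}{320275094369454}.


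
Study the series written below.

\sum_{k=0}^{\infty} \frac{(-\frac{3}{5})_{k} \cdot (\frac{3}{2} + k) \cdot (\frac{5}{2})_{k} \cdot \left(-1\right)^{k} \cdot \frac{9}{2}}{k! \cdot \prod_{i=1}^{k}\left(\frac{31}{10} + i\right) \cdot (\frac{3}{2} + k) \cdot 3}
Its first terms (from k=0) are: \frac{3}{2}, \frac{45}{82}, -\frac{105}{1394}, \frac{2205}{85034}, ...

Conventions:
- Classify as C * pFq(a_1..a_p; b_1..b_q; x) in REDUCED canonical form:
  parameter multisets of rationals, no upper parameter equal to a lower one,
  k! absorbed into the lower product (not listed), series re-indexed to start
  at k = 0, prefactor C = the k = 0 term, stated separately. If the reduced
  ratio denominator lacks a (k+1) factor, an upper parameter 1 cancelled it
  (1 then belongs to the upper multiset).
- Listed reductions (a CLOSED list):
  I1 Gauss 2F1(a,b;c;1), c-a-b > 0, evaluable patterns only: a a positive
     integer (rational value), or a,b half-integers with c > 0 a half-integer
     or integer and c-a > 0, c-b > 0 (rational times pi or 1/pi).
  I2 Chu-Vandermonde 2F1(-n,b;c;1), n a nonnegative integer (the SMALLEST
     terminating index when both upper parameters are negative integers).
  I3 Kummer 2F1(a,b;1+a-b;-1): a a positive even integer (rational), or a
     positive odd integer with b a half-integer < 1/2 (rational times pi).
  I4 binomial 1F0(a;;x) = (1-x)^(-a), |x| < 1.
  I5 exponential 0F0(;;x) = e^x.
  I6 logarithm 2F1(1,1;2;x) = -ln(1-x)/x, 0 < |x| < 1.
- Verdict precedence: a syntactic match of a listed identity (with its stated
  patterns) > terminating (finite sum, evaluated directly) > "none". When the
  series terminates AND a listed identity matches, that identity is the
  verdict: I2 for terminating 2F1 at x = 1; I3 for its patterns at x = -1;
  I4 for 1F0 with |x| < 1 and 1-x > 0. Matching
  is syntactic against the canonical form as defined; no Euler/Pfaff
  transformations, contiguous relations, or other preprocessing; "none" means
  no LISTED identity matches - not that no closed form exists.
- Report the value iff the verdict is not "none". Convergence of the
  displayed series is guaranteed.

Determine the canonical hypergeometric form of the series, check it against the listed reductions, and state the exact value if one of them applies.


Reduced: x = -1, 2F1, upper = {-\frac{3}{5}, \frac{5}{2}}, lower = {\frac{41}{10}}, C = \frac{3}{2}. Verdict: none - this 2F1 at x = -1 matches no listed pattern, and upper {-\frac{3}{5}, \frac{5}{2}} holds no stopper.

Key step: t_0 = \frac{3}{2} here, and striking the common factor k + 3/2 reduces the term (C = 3/2, x = -1).
Consecutive-term ratio: r(k) = -1 * (k-\frac{3}{5}) (k+\frac{5}{2}) / [(k+\frac{41}{10}) (k+1)] - rational in k. x = -1; t_0 = \frac{3}{2}; negate the roots.


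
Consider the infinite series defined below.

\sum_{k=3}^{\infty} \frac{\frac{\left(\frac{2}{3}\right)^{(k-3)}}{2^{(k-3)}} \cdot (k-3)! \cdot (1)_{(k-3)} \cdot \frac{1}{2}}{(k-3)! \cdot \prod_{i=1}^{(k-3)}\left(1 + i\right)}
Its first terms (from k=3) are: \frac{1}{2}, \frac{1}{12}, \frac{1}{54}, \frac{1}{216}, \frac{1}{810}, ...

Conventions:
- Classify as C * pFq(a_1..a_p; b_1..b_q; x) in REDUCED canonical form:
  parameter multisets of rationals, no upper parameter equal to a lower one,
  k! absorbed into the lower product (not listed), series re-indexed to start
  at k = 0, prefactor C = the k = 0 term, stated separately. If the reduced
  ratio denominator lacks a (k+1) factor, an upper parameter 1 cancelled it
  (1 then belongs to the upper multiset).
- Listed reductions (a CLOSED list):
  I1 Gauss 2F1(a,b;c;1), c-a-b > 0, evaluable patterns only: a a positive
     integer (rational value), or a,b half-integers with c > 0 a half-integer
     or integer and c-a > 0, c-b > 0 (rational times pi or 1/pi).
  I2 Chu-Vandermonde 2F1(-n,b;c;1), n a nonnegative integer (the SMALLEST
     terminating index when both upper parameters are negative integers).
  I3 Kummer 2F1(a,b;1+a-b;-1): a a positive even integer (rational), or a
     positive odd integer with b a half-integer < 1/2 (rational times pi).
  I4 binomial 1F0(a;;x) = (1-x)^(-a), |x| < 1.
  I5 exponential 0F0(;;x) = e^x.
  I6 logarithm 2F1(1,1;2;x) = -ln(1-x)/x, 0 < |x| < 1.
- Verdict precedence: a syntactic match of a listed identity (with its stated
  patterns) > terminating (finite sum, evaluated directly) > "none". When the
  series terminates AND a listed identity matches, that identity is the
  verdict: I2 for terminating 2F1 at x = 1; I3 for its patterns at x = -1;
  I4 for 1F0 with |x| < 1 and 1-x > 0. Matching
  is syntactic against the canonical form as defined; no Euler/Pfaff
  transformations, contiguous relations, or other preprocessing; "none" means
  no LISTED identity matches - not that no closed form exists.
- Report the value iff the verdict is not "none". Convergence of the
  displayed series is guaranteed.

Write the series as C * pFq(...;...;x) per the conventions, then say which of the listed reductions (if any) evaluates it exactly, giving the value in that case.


With C = \frac{1}{2}: the canonical form is 2F1(1, 1; 2; \frac{1}{3}). Verdict (x = \frac{1}{3}): the logarithmic series (I6) applies (the logarithm: parameters (1,1;2), x = \frac{1}{3}). Its exact value is \left(-\frac{3}{2}\right) \cdot \ln\left(\frac{2}{3}\right).

The tell: t_0 being \frac{1}{2}, the two k-th powers (prefactor 1/2) combine into one argument.
Ratio: r(k) = \frac{1}{3} * (k+1) (k+1) / [(k+2) (k+1)] - rational in k. x = \frac{1}{3}; t_0 = \frac{1}{2}; negate the roots.


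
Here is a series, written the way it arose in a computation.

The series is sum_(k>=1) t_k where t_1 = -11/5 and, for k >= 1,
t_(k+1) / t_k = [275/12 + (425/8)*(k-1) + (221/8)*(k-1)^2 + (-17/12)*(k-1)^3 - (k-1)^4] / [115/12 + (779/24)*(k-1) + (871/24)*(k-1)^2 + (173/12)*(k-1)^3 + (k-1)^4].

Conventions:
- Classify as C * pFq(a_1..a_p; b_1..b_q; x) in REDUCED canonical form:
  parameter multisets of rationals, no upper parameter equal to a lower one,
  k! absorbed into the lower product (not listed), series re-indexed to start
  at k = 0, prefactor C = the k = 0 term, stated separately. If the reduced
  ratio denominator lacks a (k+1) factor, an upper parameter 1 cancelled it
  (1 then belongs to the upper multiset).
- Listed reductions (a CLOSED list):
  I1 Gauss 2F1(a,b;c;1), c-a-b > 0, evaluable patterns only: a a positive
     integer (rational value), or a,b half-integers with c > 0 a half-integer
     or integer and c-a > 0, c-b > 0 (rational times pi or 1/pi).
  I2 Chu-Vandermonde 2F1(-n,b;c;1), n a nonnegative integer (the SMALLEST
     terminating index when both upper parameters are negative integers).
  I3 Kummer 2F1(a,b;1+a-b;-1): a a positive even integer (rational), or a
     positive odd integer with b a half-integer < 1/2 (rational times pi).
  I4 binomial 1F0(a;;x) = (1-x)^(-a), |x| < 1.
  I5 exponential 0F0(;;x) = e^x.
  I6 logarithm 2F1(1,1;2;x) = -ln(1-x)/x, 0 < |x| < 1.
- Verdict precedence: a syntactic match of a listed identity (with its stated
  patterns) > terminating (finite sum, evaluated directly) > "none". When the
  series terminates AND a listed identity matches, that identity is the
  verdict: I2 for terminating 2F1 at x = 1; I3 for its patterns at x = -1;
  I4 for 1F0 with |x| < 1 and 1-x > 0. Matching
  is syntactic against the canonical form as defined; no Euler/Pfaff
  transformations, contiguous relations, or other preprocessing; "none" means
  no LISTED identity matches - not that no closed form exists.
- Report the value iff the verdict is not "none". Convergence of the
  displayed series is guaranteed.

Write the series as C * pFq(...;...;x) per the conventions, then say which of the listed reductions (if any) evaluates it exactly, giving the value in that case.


Key observation: t_0 = -11/5 here, and the ratio is unreduced: k + 2/3 divides both sides (C = -11/5, x = -1).
Step ratio: r(k) = (-1) * (k-11/2) (k+5) / [(k+23/2) (k+1)] - rational in k. x = (-1); t_0 = -11/5; negate the roots.

At argument -1: a 2F1 with upper {-11/2, 5}, lower {23/2}, scaled by C = -11/5. Verdict: Kummer's theorem (I3) applies (x = -1; c = 23/2 equals 1+a-b for upper {-11/2, 5}: listed pattern). Exact value: (-96026931/16777216) * pi.


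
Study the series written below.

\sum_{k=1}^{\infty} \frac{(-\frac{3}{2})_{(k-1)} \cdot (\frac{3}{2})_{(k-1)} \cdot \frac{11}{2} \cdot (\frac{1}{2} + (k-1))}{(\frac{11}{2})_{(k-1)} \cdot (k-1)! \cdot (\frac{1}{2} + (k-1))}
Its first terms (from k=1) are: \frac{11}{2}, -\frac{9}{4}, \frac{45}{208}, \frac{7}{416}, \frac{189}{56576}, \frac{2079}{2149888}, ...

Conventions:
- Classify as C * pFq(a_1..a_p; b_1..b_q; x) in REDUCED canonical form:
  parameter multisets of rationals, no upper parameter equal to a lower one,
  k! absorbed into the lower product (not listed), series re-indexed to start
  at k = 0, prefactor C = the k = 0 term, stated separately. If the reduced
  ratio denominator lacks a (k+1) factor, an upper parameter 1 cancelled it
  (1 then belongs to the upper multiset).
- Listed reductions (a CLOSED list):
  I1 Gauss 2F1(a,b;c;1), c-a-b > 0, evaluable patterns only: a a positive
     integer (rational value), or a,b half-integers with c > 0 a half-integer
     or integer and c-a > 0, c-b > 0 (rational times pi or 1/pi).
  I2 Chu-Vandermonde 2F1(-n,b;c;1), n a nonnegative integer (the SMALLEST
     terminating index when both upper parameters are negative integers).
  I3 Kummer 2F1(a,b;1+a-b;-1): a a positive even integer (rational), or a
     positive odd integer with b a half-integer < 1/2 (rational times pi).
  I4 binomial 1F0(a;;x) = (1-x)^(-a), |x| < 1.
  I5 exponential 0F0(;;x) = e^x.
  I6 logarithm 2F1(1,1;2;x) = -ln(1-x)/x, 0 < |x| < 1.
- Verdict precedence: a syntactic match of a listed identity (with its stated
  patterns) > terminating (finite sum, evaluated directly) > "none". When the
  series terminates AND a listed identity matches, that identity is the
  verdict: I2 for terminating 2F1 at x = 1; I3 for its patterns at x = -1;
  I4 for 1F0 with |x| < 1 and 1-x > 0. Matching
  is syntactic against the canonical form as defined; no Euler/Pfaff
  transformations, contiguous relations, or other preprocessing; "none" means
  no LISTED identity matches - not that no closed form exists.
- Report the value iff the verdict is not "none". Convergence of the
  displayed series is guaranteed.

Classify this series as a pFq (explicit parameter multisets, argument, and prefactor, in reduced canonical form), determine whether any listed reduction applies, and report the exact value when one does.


Reduced: x = 1, 2F1, upper = {-\frac{3}{2}, \frac{3}{2}}, lower = {\frac{11}{2}}, C = \frac{11}{2}. Verdict at x = 1: Gauss (I1, half-integer pattern) matches (x = 1; upper {-\frac{3}{2}, \frac{3}{2}} half-integers, c = \frac{11}{2} in the evaluable pattern). Value: \frac{72765}{65536} \cdot \pi.

The tell: t_0 being \frac{11}{2}, the factor k + 1/2 cancels (top and bottom), leaving C = 11/2.
Step ratio: r(k) = 1 * (k-\frac{3}{2}) (k+\frac{3}{2}) / [(k+\frac{11}{2}) (k+1)] - poly over poly, x = 1 from leading terms; C = \frac{11}{2} at k = 0.


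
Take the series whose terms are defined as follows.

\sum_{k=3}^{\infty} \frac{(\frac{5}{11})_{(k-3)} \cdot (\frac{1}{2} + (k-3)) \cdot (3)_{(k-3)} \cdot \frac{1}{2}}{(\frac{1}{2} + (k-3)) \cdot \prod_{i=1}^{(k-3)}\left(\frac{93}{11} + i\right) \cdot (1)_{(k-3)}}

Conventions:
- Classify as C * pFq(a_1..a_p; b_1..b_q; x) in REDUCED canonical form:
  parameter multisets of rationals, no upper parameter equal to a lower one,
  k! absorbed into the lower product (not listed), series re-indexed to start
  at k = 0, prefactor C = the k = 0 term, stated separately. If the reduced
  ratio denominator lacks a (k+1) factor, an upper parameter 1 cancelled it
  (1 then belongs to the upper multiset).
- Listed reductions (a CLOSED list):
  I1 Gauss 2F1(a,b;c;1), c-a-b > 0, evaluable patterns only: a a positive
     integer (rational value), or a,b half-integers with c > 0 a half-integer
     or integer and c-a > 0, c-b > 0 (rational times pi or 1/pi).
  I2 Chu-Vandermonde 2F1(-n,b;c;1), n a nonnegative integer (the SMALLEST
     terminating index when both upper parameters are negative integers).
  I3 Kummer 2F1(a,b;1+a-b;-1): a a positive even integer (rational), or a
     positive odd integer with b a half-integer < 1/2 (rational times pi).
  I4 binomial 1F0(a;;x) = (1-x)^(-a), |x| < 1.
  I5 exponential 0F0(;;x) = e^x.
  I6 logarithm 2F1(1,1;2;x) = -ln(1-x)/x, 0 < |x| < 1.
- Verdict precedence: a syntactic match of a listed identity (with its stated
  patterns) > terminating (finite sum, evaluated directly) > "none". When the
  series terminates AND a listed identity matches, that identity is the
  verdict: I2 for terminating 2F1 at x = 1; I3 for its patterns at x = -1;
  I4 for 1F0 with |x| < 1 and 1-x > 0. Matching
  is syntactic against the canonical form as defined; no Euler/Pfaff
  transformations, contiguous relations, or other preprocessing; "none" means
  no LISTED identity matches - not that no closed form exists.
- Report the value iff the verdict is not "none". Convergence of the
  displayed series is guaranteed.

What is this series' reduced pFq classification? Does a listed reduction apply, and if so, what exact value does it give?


Classification (C = \frac{1}{2}): 2F1 with upper {\frac{5}{11}, 3}, lower {\frac{104}{11}}, argument x = 1. Verdict: Gauss's theorem (I1) matches (x = 1: the Gamma ratio telescopes since c-a-b = 6 > 0 and a = 3 in Z>0). Hence: \frac{90241}{149072}.

First insight: t_0 being \frac{1}{2}, the lower running product (prefactor 1/2) is a rising factorial.
Term ratio: r(k) = 1 * (k+\frac{5}{11}) (k+3) / [(k+\frac{104}{11}) (k+1)] - rational in k. x = 1; t_0 = \frac{1}{2}; negate the roots.


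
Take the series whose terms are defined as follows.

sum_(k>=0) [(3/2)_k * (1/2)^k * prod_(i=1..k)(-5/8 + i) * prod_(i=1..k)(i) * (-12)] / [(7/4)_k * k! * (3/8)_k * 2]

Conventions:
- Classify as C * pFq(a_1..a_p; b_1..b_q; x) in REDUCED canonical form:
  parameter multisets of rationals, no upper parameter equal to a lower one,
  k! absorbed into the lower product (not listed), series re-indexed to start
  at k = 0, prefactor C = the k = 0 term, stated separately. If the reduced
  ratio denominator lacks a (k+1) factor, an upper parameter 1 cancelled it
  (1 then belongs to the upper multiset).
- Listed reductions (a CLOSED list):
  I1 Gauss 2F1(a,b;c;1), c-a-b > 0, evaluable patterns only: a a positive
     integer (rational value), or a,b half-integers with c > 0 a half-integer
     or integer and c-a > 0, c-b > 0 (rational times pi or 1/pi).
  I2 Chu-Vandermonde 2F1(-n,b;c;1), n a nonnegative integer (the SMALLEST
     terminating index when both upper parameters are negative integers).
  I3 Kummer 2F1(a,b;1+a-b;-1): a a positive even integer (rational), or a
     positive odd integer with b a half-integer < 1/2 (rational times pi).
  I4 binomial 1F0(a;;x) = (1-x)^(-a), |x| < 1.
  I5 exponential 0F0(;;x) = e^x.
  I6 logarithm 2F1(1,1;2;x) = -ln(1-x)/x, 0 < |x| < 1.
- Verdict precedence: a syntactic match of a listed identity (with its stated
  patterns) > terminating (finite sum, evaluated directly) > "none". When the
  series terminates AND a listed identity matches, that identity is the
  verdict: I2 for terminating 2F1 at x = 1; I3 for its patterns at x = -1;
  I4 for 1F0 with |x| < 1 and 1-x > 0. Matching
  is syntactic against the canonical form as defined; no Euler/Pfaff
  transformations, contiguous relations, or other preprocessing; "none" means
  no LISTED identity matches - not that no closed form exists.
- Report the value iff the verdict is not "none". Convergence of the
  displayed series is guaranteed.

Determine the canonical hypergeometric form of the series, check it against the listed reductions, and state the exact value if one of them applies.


At argument 1/2: a 2F1 with upper {1, 3/2}, lower {7/4}, scaled by C = -6. Verdict: none. Every listed pattern misses the 2F1 form at 1/2, upper {1, 3/2}.

Structural cue: x = (1/2) and the running product (C = -6) telescopes to a rising factorial.
Adjacent-term ratio: r(k) = (1/2) * (k+1) (k+3/2) / [(k+7/4) (k+1)] ; factor over Q: parameters, x = (1/2), and C = -6.


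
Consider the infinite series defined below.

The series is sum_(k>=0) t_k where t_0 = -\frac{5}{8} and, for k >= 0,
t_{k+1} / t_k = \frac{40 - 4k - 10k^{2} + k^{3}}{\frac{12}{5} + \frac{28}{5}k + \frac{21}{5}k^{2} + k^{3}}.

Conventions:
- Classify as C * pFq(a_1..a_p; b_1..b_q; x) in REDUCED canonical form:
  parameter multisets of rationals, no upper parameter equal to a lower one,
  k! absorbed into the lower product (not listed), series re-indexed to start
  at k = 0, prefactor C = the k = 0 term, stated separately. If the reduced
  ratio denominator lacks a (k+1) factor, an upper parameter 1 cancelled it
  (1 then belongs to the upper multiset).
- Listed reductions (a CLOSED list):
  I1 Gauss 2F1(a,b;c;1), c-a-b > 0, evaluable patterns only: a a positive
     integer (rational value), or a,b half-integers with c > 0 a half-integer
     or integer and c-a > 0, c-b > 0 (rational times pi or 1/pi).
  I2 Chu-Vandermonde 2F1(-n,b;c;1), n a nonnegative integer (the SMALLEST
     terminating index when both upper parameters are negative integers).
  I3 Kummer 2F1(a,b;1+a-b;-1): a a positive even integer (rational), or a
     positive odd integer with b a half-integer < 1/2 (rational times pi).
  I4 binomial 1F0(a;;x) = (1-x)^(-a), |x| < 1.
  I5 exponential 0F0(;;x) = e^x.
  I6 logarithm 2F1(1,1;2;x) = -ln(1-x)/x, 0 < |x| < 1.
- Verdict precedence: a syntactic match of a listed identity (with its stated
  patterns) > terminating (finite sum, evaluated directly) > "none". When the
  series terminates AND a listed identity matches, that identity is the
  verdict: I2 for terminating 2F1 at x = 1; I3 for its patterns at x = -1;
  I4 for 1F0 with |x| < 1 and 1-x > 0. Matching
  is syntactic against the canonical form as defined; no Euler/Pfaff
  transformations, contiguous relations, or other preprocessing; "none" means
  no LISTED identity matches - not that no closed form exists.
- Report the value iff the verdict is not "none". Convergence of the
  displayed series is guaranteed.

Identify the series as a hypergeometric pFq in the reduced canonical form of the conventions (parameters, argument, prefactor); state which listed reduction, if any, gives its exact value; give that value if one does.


Canonical form: C = -\frac{5}{8} times 2F1 with upper {-10, -2}, lower {\frac{6}{5}}, x = 1. Verdict: Vandermonde's identity (I2) matches (terminating 2F1 at x = 1 with n = 2, b = -10, c = \frac{6}{5}). Exact value: -\frac{2135}{66}.

The tell: x = 1 and the expanded ratio factors over Q; prefactor -5/8, roots give parameters.
Adjacent-term ratio: r(k) = 1 * (k-10) (k-2) / [(k+\frac{6}{5}) (k+1)] - rational in k. x = 1; t_0 = -\frac{5}{8}; negate the roots.


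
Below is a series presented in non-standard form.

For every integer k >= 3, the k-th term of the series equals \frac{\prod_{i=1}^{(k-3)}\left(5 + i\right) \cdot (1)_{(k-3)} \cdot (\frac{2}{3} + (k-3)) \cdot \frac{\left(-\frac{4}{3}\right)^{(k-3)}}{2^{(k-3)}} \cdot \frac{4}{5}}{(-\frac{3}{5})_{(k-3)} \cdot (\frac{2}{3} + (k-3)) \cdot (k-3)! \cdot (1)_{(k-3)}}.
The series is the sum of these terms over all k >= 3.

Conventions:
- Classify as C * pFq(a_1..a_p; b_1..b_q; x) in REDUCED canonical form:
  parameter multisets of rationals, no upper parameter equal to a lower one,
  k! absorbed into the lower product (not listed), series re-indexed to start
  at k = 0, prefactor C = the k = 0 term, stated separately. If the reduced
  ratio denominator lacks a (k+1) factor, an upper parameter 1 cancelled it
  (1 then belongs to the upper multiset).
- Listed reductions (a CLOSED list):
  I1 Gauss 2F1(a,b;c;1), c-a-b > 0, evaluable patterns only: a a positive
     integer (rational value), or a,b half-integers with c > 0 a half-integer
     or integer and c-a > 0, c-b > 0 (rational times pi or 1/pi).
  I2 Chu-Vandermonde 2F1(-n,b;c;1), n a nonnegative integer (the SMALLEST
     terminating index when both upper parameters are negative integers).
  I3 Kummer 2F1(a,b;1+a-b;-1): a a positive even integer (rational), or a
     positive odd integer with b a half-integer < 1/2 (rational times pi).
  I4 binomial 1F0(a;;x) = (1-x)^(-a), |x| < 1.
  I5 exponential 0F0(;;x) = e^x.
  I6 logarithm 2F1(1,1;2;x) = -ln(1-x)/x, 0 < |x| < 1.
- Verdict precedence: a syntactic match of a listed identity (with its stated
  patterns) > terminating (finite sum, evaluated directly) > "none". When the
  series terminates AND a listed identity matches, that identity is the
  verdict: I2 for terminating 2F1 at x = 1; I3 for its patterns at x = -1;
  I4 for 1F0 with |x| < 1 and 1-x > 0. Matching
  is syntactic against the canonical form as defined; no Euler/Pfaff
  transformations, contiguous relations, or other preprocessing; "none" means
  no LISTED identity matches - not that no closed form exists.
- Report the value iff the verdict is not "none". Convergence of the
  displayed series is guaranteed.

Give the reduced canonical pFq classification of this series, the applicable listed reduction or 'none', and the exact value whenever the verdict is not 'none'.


Reduced: x = -\frac{2}{3}, 1F1, upper = {6}, lower = {-\frac{3}{5}}, C = \frac{4}{5}. Verdict: none (x = -\frac{2}{3}): each listed identity misses the multisets {6} ; {-\frac{3}{5}}.

First insight: with t_0 = \frac{4}{5}, the two k-th powers (C = 4/5) combine into one argument.
Adjacent-term ratio: r(k) = -\frac{2}{3} * (k+6) / [(k-\frac{3}{5}) (k+1)] - rational in k, leading ratio -\frac{2}{3}; with t_0 = \frac{4}{5}, classification follows.


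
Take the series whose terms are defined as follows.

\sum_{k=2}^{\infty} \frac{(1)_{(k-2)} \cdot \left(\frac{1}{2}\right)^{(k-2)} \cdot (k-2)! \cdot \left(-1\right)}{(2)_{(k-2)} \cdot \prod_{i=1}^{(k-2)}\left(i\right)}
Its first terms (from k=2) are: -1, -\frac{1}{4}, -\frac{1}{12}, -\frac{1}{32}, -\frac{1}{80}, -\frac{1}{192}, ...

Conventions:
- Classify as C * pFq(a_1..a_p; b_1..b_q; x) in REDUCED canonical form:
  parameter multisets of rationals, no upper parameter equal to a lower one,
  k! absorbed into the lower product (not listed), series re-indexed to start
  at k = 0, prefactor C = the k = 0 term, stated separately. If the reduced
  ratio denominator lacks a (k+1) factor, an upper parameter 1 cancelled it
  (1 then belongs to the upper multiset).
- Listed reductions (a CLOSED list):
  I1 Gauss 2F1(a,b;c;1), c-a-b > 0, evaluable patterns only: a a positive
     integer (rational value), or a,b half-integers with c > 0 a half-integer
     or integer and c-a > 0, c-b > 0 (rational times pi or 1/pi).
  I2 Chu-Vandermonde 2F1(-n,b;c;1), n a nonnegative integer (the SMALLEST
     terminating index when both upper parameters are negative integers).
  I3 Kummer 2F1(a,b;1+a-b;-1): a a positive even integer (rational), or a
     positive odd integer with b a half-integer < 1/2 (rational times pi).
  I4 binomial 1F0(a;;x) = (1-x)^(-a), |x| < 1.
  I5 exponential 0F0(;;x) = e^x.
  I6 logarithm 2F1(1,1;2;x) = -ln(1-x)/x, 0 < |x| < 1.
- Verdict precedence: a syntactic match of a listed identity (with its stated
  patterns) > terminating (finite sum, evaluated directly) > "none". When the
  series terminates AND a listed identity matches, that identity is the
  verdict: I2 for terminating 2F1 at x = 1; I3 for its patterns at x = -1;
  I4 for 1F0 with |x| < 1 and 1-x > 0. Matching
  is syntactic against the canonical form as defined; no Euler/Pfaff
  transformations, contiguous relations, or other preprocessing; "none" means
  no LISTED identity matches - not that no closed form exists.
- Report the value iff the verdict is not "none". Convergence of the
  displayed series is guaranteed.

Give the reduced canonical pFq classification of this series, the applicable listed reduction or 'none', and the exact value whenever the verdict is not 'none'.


With C = -1: the canonical form is 2F1(1, 1; 2; \frac{1}{2}). Verdict at x = \frac{1}{2}: the logarithmic series (I6) matches (the logarithm: parameters (1,1;2), x = \frac{1}{2}). Exact value: 2 \cdot \ln\left(\frac{1}{2}\right).

Key step: t_0 = -1 here, and the product of the first k integers (C = -1) is k!.
Consecutive-term ratio: r(k) = \frac{1}{2} * (k+1) (k+1) / [(k+2) (k+1)] - rational; roots negated = parameters, x = \frac{1}{2}, C = -1.


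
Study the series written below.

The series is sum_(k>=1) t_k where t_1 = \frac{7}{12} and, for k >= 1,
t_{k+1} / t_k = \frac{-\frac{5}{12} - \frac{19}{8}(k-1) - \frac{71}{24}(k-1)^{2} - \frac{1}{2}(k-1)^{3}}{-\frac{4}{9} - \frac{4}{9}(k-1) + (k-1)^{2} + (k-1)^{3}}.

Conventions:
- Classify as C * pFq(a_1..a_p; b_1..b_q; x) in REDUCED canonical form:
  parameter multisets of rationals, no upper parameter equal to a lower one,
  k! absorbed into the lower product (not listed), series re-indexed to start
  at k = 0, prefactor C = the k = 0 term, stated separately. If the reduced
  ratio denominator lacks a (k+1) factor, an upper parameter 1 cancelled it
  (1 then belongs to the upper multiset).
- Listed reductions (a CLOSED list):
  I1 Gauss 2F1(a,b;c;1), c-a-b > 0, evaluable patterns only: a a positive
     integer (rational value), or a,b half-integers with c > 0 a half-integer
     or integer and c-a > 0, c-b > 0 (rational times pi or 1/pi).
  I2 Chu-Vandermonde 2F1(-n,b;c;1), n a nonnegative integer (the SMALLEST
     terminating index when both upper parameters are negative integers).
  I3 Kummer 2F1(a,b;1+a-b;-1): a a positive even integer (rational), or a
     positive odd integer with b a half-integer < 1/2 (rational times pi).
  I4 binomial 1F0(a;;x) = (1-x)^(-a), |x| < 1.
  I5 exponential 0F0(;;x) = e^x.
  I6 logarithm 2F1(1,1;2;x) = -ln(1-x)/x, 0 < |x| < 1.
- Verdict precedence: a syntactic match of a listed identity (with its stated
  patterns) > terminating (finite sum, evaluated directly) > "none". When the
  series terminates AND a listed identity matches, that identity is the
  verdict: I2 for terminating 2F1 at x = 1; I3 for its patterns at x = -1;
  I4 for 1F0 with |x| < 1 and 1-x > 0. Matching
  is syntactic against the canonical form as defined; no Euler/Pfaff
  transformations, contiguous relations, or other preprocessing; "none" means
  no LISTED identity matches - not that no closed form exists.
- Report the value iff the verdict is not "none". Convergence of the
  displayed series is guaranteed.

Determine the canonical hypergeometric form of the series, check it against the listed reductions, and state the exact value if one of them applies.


Structural cue: from the first term \frac{7}{12}: the ratio is unreduced: k + 2/3 divides both sides (prefactor 7/12).
Ratio: r(k) = -\frac{1}{2} * (k+\frac{1}{4}) (k+5) / [(k-\frac{2}{3}) (k+1)] ; factor over Q: parameters, x = -\frac{1}{2}, and C = \frac{7}{12}.

Reduced: x = -\frac{1}{2}, 2F1, upper = {\frac{1}{4}, 5}, lower = {-\frac{2}{3}}, C = \frac{7}{12}. Verdict: none (x = -\frac{1}{2}): each listed identity misses the multisets {\frac{1}{4}, 5} ; {-\frac{2}{3}}.


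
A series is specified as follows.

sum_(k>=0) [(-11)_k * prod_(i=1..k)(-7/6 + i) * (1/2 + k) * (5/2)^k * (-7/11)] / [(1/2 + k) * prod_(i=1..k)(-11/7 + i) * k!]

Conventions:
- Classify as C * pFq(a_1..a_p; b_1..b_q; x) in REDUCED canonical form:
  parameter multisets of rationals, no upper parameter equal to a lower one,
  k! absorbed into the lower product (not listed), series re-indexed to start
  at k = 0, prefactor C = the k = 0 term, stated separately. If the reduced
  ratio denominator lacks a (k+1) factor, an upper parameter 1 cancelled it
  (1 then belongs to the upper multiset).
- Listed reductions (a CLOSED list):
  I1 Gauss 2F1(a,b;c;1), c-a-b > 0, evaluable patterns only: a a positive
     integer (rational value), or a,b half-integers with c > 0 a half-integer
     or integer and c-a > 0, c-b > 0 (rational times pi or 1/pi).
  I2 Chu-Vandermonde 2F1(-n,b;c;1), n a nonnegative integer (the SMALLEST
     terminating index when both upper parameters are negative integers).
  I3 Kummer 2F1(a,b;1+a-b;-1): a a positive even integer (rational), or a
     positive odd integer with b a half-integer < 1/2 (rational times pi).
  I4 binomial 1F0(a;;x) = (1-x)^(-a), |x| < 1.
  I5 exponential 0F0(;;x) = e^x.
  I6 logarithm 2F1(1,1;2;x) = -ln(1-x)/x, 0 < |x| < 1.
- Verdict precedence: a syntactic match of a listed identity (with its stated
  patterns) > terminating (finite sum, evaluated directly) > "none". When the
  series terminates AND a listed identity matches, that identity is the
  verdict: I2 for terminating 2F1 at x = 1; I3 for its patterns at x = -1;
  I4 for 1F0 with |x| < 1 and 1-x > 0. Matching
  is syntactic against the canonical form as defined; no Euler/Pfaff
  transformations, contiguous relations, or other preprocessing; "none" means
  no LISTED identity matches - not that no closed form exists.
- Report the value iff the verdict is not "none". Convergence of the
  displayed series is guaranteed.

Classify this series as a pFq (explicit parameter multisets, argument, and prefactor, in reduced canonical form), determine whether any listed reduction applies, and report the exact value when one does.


With C = -7/11: the canonical form is 2F1(-11, -1/6; -4/7; 5/2). Verdict: terminating - upper -11 stops the sum at k = 11; the 12 terms are added exactly. Its exact value is 85423901931409290258491489/918762541963181700415488.

Key step: t_0 being -7/11, the running product (prefactor -7/11) telescopes to a rising factorial.
Step ratio: r(k) = (5/2) * (k-11) (k-1/6) / [(k-4/7) (k+1)] ; factor over Q: parameters, x = (5/2), and C = -7/11.


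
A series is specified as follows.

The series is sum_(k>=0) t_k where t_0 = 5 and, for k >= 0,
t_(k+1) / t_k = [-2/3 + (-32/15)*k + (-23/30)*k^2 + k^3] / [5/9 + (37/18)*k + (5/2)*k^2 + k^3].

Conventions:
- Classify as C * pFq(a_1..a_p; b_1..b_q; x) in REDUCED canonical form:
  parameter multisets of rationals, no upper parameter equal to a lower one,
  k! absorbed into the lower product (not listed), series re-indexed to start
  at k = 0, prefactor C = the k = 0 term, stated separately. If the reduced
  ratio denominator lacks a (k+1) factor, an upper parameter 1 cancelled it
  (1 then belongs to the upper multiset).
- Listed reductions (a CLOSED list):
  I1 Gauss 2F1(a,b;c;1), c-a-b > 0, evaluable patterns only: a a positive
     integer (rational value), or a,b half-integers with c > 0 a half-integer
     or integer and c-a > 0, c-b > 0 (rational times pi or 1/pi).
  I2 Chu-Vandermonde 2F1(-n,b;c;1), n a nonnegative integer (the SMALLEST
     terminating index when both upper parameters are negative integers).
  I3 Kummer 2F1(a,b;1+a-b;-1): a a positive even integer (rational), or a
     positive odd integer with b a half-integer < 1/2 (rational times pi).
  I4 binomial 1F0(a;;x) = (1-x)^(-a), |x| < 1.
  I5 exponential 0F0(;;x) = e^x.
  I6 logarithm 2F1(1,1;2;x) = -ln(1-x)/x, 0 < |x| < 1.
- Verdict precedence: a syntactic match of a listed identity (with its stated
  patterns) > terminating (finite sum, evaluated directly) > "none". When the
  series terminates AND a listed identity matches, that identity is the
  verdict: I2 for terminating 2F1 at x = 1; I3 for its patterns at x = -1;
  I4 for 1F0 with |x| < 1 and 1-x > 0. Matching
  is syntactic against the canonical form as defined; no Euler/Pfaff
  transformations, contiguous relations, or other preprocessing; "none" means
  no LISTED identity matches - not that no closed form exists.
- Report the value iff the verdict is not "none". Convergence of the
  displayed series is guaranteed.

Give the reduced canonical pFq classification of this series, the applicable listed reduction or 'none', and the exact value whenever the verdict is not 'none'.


Prefactor 5, argument 1: 2F1 with upper {-2, 2/5} over lower {2/3}. Verdict: Chu-Vandermonde (I2) applies (terminating 2F1 at x = 1 with n = 2, b = 2/5, c = 2/3). Its exact value is 38/25.

The tell: x = 1 and the parameter 5/6 appears in both the upper and lower lists and cancels.
Ratio: r(k) = 1 * (k-2) (k+2/5) / [(k+2/3) (k+1)] - rational in k, leading ratio 1; with t_0 = 5, classification follows.


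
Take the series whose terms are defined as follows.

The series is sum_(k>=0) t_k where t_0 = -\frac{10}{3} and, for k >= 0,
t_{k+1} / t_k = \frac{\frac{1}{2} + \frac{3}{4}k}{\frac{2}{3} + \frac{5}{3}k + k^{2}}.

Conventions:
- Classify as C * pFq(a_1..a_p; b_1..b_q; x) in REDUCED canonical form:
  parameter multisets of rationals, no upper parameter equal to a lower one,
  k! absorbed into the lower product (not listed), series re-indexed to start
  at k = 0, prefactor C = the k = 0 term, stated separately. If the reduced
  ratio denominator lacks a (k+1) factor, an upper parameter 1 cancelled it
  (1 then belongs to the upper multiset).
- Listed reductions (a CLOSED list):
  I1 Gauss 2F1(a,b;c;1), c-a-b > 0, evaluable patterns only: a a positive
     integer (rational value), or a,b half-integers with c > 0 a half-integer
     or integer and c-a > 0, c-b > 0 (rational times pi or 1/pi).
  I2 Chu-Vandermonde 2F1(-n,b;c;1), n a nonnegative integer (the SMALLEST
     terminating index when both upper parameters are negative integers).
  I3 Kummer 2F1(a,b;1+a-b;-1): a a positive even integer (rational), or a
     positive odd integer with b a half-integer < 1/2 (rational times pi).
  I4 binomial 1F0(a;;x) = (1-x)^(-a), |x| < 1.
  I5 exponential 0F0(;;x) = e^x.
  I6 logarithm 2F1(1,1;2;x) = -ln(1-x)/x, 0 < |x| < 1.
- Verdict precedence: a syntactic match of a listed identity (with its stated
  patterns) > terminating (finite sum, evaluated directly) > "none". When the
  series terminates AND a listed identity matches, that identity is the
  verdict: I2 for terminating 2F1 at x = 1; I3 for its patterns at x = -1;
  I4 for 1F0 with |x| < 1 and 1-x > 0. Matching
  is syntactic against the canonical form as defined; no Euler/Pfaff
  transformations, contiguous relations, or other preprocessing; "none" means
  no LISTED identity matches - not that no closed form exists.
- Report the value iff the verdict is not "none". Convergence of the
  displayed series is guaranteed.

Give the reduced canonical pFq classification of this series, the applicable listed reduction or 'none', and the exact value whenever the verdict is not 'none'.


Prefactor -\frac{10}{3}, argument \frac{3}{4}: 0F0 with upper {-} over lower {-}. Verdict: this is the I5 exponential reduction (the 0F0 exponential series at x = \frac{3}{4}). Value: \left(-\frac{10}{3}\right) \cdot e^{\frac{3}{4}}.

First insight: with t_0 = -\frac{10}{3}, factor the ratio over Q (C = -10/3, x = 3/4): negated roots = parameters.
Step ratio: r(k) = \frac{3}{4} * 1 / [(k+1)] - rational; roots negated = parameters, x = \frac{3}{4}, C = -\frac{10}{3}.


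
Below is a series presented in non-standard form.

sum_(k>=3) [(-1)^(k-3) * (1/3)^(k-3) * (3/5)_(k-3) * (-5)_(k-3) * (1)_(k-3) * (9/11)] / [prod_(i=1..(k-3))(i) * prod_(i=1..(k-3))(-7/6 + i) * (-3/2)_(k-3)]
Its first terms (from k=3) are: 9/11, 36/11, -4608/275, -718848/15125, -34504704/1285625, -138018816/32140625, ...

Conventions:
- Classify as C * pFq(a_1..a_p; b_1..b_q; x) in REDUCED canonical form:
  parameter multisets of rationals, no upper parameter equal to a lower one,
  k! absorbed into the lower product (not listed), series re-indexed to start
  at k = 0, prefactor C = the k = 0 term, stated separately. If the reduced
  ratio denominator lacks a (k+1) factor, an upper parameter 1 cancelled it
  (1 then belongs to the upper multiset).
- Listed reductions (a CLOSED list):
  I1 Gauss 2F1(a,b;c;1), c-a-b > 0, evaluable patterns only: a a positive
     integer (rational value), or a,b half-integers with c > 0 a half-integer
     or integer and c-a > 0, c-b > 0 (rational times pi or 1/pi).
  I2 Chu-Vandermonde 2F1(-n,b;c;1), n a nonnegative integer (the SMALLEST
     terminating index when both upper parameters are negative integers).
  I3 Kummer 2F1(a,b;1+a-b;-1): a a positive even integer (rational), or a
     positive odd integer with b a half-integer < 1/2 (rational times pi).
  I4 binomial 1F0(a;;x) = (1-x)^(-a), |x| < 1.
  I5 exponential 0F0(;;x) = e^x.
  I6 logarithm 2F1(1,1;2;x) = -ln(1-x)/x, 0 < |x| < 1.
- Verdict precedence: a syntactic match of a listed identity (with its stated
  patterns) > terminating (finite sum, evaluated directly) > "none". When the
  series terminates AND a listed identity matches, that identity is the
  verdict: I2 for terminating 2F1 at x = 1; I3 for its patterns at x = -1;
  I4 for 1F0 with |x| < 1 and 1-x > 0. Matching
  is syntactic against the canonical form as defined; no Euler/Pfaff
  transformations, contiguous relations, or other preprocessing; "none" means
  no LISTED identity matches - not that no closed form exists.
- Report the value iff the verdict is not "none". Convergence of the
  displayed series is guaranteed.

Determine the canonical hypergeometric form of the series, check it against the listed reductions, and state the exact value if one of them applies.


Key step: x = (-1/3) and the (-1)^k factor (prefactor 9/11) folds into the argument's sign.
Adjacent-term ratio: r(k) = (-1/3) * (k-5) (k+3/5) (k+1) / [(k-3/2) (k-1/6) (k+1)] - rational in k. x = (-1/3); t_0 = 9/11; negate the roots.

Reduced: x = -1/3, 3F2, upper = {-5, 3/5, 1}, lower = {-3/2, -1/6}, C = 9/11. Verdict: terminating - the sum ends at index 5 because -5 is a negative integer; exact evaluation follows. Hence: -2935264041/32140625.


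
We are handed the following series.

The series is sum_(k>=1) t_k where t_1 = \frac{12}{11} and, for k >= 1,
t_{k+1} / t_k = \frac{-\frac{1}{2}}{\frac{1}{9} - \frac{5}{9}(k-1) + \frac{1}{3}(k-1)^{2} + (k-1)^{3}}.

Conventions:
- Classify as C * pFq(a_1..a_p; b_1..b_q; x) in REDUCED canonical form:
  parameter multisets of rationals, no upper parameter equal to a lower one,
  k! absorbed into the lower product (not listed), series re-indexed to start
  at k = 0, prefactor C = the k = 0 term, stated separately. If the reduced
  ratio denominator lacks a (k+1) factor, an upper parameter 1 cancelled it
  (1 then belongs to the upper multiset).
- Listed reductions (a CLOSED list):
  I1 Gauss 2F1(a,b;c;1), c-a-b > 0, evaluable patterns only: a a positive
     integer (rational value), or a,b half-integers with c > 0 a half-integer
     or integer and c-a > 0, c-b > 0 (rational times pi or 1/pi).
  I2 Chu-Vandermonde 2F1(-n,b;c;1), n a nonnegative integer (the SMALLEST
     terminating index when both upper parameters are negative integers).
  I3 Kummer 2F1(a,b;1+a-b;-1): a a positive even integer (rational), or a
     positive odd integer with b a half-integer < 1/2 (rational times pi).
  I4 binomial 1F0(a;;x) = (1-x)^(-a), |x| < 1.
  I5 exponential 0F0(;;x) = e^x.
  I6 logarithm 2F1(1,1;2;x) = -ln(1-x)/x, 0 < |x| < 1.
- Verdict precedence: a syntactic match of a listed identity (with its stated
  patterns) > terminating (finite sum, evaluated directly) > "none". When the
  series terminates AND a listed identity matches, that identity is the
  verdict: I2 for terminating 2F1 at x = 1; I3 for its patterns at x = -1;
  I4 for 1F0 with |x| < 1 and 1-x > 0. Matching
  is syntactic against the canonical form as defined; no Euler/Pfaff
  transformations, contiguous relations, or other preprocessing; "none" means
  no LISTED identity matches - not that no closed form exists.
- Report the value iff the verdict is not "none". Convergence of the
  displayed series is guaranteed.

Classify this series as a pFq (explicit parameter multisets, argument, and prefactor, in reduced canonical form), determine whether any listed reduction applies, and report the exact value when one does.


Canonical form: C = \frac{12}{11} times 0F2 with upper {-}, lower {-\frac{1}{3}, -\frac{1}{3}}, x = -\frac{1}{2}. Verdict: none. A 0F2 with upper {-} fits none of I1-I6 at x = -\frac{1}{2}; the sum runs forever.

Key observation: t_0 being \frac{12}{11}, the expanded ratio factors over Q; prefactor 12/11, roots give parameters.
Consecutive-term ratio: r(k) = -\frac{1}{2} * 1 / [(k-\frac{1}{3}) (k-\frac{1}{3}) (k+1)] - rational in k, leading ratio -\frac{1}{2}; with t_0 = \frac{12}{11}, classification follows.
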